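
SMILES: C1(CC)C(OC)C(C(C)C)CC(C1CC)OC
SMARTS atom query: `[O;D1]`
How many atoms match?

The query [O;D1] means: aliphatic oxygen bonded to exactly one heavy atom.
Check the 17 heavy atoms by environment: 6× C (D3) → no; 3× C (D2) → no; 6× C (D1) → no; 2× O (D2) → no.
No environment satisfies the query, so 0 matching atoms.

0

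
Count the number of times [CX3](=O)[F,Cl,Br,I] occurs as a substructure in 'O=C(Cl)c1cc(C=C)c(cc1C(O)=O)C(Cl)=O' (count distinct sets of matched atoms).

2

[CX3](=O)[F,Cl,Br,I] is the SMARTS for an acyl halide: a carbonyl carbon bonded to a halogen.
The molecule carries 2 separate instances of an acyl chloride (-C(=O)Cl) meeting every constraint; each maps to a distinct set of atoms, giving 2 matches.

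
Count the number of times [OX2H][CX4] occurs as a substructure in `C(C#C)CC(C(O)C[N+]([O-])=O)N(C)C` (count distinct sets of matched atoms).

[OX2H][CX4] is the SMARTS for an aliphatic alcohol: a hydroxyl oxygen bound to an sp3 (X4) carbon.
Exactly one fragment in the molecule meets all constraints, giving 1 match.

1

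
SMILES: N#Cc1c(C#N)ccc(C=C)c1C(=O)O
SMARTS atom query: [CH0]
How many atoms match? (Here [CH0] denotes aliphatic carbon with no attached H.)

3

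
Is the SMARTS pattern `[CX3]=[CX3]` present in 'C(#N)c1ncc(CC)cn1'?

No

The pattern [CX3]=[CX3] describes a non-aromatic C=C double bond between two sp2 carbons — an alkene.
The closest candidate here is an ethyl group (-CH2CH3), but its C-C bond is a single bond between CX4 carbons, not CX3=CX3. No other fragment satisfies the full query, so there is no match.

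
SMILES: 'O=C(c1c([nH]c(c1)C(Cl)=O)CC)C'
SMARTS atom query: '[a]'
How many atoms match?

5

The query [a] means: a matches any aromatic atom.
Check the 13 heavy atoms by environment: 1× n (aromatic) → match; 4× c (aromatic) → match; 5× C → no; 2× O → no; 1× Cl → no.
Summing the matching environments: 1 + 4 = 5 matching atoms.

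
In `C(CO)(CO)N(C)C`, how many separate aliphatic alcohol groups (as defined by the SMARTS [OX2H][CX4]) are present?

2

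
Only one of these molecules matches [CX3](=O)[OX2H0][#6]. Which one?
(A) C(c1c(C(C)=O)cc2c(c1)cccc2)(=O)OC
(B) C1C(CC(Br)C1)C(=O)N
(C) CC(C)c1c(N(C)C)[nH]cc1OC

A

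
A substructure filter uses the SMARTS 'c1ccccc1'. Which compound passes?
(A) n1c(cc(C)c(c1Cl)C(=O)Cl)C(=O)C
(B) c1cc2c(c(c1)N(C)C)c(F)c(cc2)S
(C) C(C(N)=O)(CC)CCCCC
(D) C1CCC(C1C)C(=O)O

B

c1ccccc1 describes six aromatic carbons in a ring (a benzene ring).
(A) has a methyl group (-CH3) but no six-membered all-carbon aromatic ring is present.
(B) contains the required atom environment, so the pattern matches.
(C) has a methyl group (-CH3) but no six-membered all-carbon aromatic ring is present.
(D) has a methyl group (-CH3) but no six-membered all-carbon aromatic ring is present.
So the answer is (B).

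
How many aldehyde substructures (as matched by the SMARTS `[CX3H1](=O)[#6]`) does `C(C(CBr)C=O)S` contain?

[CX3H1](=O)[#6] is the SMARTS for an aldehyde: an sp2 carbon with one H, double-bonded to O and single-bonded to carbon.
Exactly one fragment in the molecule meets all constraints, giving 1 match.

1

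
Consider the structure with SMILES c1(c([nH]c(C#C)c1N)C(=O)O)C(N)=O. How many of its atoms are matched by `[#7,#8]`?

Check the 14 heavy atoms by environment: 1× n (aromatic) → match; 4× c (aromatic) → no; 4× C → no; 3× O → match; 2× N → match.
Summing the matching environments: 1 + 3 + 2 = 6 matching atoms.

6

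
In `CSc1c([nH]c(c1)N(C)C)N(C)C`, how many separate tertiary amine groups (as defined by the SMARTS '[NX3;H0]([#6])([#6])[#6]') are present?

2

[NX3;H0]([#6])([#6])[#6] is the SMARTS for a tertiary amine: a trivalent nitrogen with no H, bonded to three carbons.
The molecule carries 2 separate instances of a dimethylamino group (-N(CH3)2) meeting every constraint; each maps to a distinct set of atoms, giving 2 matches.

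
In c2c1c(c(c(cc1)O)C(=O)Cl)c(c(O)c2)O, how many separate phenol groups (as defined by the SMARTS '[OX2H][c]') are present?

[OX2H][c] is the SMARTS for a phenol: a hydroxyl oxygen attached to an aromatic carbon.
The molecule carries 3 separate instances of a hydroxyl group (-OH) meeting every constraint; each maps to a distinct set of atoms, giving 3 matches.

3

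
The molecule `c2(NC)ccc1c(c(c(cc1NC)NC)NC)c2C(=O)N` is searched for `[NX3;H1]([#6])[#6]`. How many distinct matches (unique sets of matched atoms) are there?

4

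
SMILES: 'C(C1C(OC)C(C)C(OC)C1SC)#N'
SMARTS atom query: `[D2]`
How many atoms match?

4

The query [D2] means: atom with exactly two heavy-atom neighbours.
Check the 14 heavy atoms by environment: 5× C (D3) → no; 1× C (D2) → match; 1× N (D1) → no; 2× O (D2) → match; 4× C (D1) → no; 1× S (D2) → match.
Summing the matching environments: 1 + 2 + 1 = 4 matching atoms.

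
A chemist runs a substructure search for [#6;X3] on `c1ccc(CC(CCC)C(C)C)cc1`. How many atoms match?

6

The query [#6;X3] means: any carbon (aromatic or not) with three total connections.
Check the 14 heavy atoms by environment: 8× C (X4) → no; 6× c (aromatic, X3) → match.
That gives 6 matching atoms.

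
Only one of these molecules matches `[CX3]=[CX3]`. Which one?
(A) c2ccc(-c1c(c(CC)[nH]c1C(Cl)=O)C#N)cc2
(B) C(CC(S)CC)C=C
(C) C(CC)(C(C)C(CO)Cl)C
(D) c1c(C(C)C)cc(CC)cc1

B

[CX3]=[CX3] describes a non-aromatic C=C double bond between two sp2 carbons (an alkene).
(A) has an ethyl group (-CH2CH3) but its C-C bond is a single bond between CX4 carbons, not CX3=CX3.
(B) contains a vinyl group (-CH=CH2), which satisfies every atom and bond constraint.
(C) has an ethyl group (-CH2CH3) but its C-C bond is a single bond between CX4 carbons, not CX3=CX3.
(D) has an ethyl group (-CH2CH3) but its C-C bond is a single bond between CX4 carbons, not CX3=CX3.
So the answer is (B).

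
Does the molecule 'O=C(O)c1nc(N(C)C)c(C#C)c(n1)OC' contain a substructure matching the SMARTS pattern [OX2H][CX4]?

The pattern [OX2H][CX4] describes a hydroxyl oxygen bound to an sp3 (X4) carbon — an aliphatic alcohol.
The closest candidate here is a methoxy ether (-OCH3), but the oxygen has H0 (ether), not H1. No other fragment satisfies the full query, so there is no match.

No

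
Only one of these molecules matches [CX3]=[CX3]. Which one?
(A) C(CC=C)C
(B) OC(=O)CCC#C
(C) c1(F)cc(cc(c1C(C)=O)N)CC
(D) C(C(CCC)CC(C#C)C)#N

A

[CX3]=[CX3] describes a non-aromatic C=C double bond between two sp2 carbons (an alkene).
(A) contains a vinyl group (-CH=CH2), which satisfies every atom and bond constraint.
(B) has an ethynyl group (-C#CH) but the C-C bond is a triple bond, not a double bond.
(C) has an ethyl group (-CH2CH3) but its C-C bond is a single bond between CX4 carbons, not CX3=CX3.
(D) has an ethynyl group (-C#CH) but the C-C bond is a triple bond, not a double bond.
So the answer is (A).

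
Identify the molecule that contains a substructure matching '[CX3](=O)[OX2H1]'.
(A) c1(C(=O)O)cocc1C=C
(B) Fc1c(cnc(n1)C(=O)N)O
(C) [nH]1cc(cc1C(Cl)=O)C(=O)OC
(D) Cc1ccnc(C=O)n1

[CX3](=O)[OX2H1] describes an sp2 carbon double-bonded to O and single-bonded to an -OH oxygen (a carboxylic acid).
(A) contains a carboxylic acid group (-C(=O)OH), which satisfies every atom and bond constraint.
(B) has a primary amide (-C(=O)NH2) but the carbonyl is bonded to N, not to an -OH oxygen.
(C) has a methyl-ester group (-C(=O)OCH3) but the singly-bonded O has no H (OX2H0, not OX2H1).
(D) has an aldehyde (-CHO) but there is no singly-bonded oxygen on the carbonyl carbon.
So the answer is (A).

A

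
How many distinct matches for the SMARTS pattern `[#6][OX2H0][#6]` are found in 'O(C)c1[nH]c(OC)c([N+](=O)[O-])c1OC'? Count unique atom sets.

3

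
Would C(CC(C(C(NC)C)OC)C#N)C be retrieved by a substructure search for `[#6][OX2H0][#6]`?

Yes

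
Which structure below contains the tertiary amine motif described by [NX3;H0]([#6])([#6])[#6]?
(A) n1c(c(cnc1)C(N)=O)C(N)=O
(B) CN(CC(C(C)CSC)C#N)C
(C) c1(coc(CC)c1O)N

[NX3;H0]([#6])([#6])[#6] describes a trivalent nitrogen with no H, bonded to three carbons (a tertiary amine).
(A) has a primary amide (-C(=O)NH2) but the amide nitrogen has H2 and only one carbon neighbour.
(B) contains a dimethylamino group (-N(CH3)2), which satisfies every atom and bond constraint.
(C) has a primary amino group (-NH2) but the nitrogen has H2, not H0 with three carbons.
So the answer is (B).

B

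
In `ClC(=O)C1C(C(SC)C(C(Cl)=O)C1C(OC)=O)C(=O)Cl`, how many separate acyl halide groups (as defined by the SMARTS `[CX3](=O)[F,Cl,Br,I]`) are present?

3

[CX3](=O)[F,Cl,Br,I] is the SMARTS for an acyl halide: a carbonyl carbon bonded to a halogen.
The molecule carries 3 separate instances of an acyl chloride (-C(=O)Cl) meeting every constraint; each maps to a distinct set of atoms, giving 3 matches.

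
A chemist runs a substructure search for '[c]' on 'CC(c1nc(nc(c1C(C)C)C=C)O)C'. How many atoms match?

4

The query [c] means: lowercase c matches aromatic carbon only.
Check the 15 heavy atoms by environment: 2× n (aromatic) → no; 4× c (aromatic) → match; 1× O → no; 8× C → no.
That gives 4 matching atoms.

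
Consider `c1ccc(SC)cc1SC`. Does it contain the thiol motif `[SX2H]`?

No

The pattern [SX2H] describes an aliphatic sulfur with two connections, one being H — a thiol.
The closest candidate here is a methylthio ether (-SCH3), but the sulfur has H0 (bonded to two carbons), not H1. No other fragment satisfies the full query, so there is no match.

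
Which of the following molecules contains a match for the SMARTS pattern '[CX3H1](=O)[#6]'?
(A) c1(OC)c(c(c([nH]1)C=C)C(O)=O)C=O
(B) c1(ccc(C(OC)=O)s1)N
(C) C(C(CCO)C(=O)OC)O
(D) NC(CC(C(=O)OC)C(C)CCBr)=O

A

[CX3H1](=O)[#6] describes an sp2 carbon with one H, double-bonded to O and single-bonded to carbon (an aldehyde).
(A) contains an aldehyde (-CHO), which satisfies every atom and bond constraint.
(B) has a methyl-ester group (-C(=O)OCH3) but the carbonyl carbon has H0, not H1.
(C) has a methyl-ester group (-C(=O)OCH3) but the carbonyl carbon has H0, not H1.
(D) has a methyl-ester group (-C(=O)OCH3) but the carbonyl carbon has H0, not H1.
So the answer is (A).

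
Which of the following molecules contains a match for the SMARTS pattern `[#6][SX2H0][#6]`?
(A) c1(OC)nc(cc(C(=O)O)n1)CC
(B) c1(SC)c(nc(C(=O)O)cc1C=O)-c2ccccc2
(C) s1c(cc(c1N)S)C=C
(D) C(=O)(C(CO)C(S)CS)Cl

B

[#6][SX2H0][#6] describes an aliphatic sulfur bridging two carbons with no H on the sulfur (a thioether).
(A) has a methoxy ether (-OCH3) but the bridging atom is O, not S.
(B) contains a methylthio ether (-SCH3), which satisfies every atom and bond constraint.
(C) has a thiol (-SH) but the sulfur has H1, not H0 bridging two carbons.
(D) has a thiol (-SH) but the sulfur has H1, not H0 bridging two carbons.
So the answer is (B).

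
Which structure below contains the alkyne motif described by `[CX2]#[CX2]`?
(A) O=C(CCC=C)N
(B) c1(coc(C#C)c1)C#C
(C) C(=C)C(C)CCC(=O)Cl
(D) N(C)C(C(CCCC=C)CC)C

[CX2]#[CX2] describes a carbon-carbon triple bond (an alkyne).
(A) has a vinyl group (-CH=CH2) but the C=C is a double bond; both carbons are CX3, not CX2.
(B) contains an ethynyl group (-C#CH), which satisfies every atom and bond constraint.
(C) has a vinyl group (-CH=CH2) but the C=C is a double bond; both carbons are CX3, not CX2.
(D) has a vinyl group (-CH=CH2) but the C=C is a double bond; both carbons are CX3, not CX2.
So the answer is (B).

B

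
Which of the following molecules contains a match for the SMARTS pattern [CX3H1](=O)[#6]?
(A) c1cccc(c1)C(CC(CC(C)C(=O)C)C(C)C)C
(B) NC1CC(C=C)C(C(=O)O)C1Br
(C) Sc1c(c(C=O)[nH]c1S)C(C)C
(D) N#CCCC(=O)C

C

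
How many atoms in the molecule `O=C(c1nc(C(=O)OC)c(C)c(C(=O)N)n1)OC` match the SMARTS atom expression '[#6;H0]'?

7

The query [#6;H0] means: any carbon with no attached hydrogen.
Check the 18 heavy atoms by environment: 2× n (aromatic, H0) → no; 4× c (aromatic, H0) → match; 3× C (H0) → match; 5× O (H0) → no; 1× N (H2) → no; 3× C (H3) → no.
Summing the matching environments: 4 + 3 = 7 matching atoms.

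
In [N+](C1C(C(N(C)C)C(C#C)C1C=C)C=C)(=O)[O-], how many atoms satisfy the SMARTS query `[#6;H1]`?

8

The query [#6;H1] means: any carbon bearing exactly one hydrogen.
Check the 17 heavy atoms by environment: 8× C (H1) → match; 2× C (H2) → no; 1× N (charge +1, H0) → no; 1× O (charge -1, H0) → no; 1× O (H0) → no; 1× N (H0) → no; 2× C (H3) → no; 1× C (H0) → no.
That gives 8 matching atoms.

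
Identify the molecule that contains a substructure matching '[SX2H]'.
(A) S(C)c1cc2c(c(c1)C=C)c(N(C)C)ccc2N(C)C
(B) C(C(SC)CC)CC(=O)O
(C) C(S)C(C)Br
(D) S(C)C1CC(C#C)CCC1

C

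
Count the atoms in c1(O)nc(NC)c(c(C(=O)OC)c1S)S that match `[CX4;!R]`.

The query [CX4;!R] means: aliphatic carbon with four total connections, not in a ring.
Check the 15 heavy atoms by environment: 1× n (aromatic, X2, in 6-ring) → no; 5× c (aromatic, X3, in 6-ring) → no; 1× C (X3, acyclic) → no; 1× O (X1, acyclic) → no; 2× O (X2, acyclic) → no; 2× C (X4, acyclic) → match; 1× N (X3, acyclic) → no; 2× S (X2, acyclic) → no.
That gives 2 matching atoms.

2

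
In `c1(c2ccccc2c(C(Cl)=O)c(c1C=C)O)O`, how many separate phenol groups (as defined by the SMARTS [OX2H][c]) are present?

2

[OX2H][c] is the SMARTS for a phenol: a hydroxyl oxygen attached to an aromatic carbon.
The molecule carries 2 separate instances of a hydroxyl group (-OH) meeting every constraint; each maps to a distinct set of atoms, giving 2 matches.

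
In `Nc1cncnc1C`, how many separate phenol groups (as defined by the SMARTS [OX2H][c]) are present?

0

[OX2H][c] is the SMARTS for a phenol: a hydroxyl oxygen attached to an aromatic carbon.
No fragment in the molecule satisfies every constraint, giving 0 matches.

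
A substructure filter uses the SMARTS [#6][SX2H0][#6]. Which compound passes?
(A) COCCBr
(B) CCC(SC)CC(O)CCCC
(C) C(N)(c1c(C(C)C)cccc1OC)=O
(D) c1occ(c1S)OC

B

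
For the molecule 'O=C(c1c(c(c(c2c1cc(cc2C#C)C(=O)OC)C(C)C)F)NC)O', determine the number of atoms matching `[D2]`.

5

The query [D2] means: atom with exactly two heavy-atom neighbours.
Check the 25 heavy atoms by environment: 8× c (aromatic, D3) → no; 2× c (aromatic, D2) → match; 1× N (D2) → match; 5× C (D1) → no; 3× C (D3) → no; 3× O (D1) → no; 1× O (D2) → match; 1× F (D1) → no; 1× C (D2) → match.
Summing the matching environments: 2 + 1 + 1 + 1 = 5 matching atoms.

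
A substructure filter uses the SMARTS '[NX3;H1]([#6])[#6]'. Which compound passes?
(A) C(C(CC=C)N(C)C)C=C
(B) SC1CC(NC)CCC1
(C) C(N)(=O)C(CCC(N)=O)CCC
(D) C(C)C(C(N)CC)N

B

[NX3;H1]([#6])[#6] describes a trivalent nitrogen with one H, bonded to two carbons (a secondary amine).
(A) has a dimethylamino group (-N(CH3)2) but the nitrogen has H0, not H1.
(B) contains an N-methylamino group (-NHCH3), which satisfies every atom and bond constraint.
(C) has a primary amide (-C(=O)NH2) but the -C(=O)NH2 nitrogen has H2, not H1.
(D) has a primary amino group (-NH2) but the nitrogen has H2 and only one carbon neighbour.
So the answer is (B).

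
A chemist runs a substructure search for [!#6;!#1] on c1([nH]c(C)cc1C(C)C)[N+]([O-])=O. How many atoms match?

The query [!#6;!#1] means: not carbon and not hydrogen — any heteroatom.
Check the 12 heavy atoms by environment: 1× n (aromatic) → match; 4× c (aromatic) → no; 1× N (charge +1) → match; 1× O (charge -1) → match; 1× O → match; 4× C → no.
Summing the matching environments: 1 + 1 + 1 + 1 = 4 matching atoms.

4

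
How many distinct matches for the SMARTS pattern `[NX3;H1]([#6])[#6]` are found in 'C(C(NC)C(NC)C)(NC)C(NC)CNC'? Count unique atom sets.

[NX3;H1]([#6])[#6] is the SMARTS for a secondary amine: a trivalent nitrogen with one H, bonded to two carbons.
The molecule carries 5 separate instances of an N-methylamino group (-NHCH3) meeting every constraint; each maps to a distinct set of atoms, giving 5 matches.

5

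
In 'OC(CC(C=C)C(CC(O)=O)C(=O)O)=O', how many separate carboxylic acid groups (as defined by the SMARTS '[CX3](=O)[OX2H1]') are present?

3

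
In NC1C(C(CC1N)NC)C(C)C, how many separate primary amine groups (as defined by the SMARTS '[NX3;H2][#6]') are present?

2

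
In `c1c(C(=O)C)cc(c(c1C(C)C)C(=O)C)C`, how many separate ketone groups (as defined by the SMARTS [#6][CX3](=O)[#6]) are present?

[#6][CX3](=O)[#6] is the SMARTS for a ketone: a carbonyl carbon (no H) flanked by two carbons.
The molecule carries 2 separate instances of an acetyl/ketone group (-C(=O)CH3) meeting every constraint; each maps to a distinct set of atoms, giving 2 matches.

2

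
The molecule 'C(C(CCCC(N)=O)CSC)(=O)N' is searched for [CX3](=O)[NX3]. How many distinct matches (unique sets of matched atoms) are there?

2

[CX3](=O)[NX3] is the SMARTS for an amide: a carbonyl carbon bonded to a trivalent nitrogen.
The molecule carries 2 separate instances of a primary amide (-C(=O)NH2) meeting every constraint; each maps to a distinct set of atoms, giving 2 matches.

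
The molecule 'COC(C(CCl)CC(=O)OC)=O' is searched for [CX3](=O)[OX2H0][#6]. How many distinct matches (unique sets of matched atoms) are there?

2

[CX3](=O)[OX2H0][#6] is the SMARTS for an ester: a carbonyl carbon bonded to an oxygen that is itself bonded to carbon (no H on that O).
The molecule carries 2 separate instances of a methyl-ester group (-C(=O)OCH3) meeting every constraint; each maps to a distinct set of atoms, giving 2 matches.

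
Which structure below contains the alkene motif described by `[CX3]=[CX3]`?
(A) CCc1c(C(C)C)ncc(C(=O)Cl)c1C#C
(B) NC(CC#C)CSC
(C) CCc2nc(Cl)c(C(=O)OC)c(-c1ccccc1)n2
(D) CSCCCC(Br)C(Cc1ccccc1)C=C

D

[CX3]=[CX3] describes a non-aromatic C=C double bond between two sp2 carbons (an alkene).
(A) has an ethyl group (-CH2CH3) but its C-C bond is a single bond between CX4 carbons, not CX3=CX3.
(B) has an ethynyl group (-C#CH) but the C-C bond is a triple bond, not a double bond.
(C) has an ethyl group (-CH2CH3) but its C-C bond is a single bond between CX4 carbons, not CX3=CX3.
(D) contains a vinyl group (-CH=CH2), which satisfies every atom and bond constraint.
So the answer is (D).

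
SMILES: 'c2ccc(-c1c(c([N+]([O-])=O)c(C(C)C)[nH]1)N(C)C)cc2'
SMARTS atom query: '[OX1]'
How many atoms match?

2

The query [OX1] means: aliphatic oxygen with one total connection — typically a carbonyl =O or an oxide.
Check the 20 heavy atoms by environment: 1× n (aromatic, X3) → no; 10× c (aromatic, X3) → no; 1× N (X3) → no; 5× C (X4) → no; 1× N (charge +1, X3) → no; 1× O (charge -1, X1) → match; 1× O (X1) → match.
Summing the matching environments: 1 + 1 = 2 matching atoms.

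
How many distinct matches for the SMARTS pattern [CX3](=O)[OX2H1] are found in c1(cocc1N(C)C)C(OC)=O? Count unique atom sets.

[CX3](=O)[OX2H1] is the SMARTS for a carboxylic acid: an sp2 carbon double-bonded to O and single-bonded to an -OH oxygen.
The molecule has a methyl-ester group (-C(=O)OCH3), but the singly-bonded O has no H (OX2H0, not OX2H1); nothing else fits, so there are 0 matches.

0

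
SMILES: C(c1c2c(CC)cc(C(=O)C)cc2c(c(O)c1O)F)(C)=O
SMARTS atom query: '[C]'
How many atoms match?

Check the 21 heavy atoms by environment: 10× c (aromatic) → no; 6× C → match; 4× O → no; 1× F → no.
That gives 6 matching atoms.

6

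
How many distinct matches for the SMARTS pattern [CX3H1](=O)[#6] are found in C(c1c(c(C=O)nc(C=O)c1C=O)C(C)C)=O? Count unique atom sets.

4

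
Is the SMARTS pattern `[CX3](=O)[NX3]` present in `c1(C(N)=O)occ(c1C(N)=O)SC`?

The pattern [CX3](=O)[NX3] describes a carbonyl carbon bonded to a trivalent nitrogen — an amide.
The molecule carries a primary amide (-C(=O)NH2), whose atoms satisfy every constraint of the query, so the pattern matches.

Yes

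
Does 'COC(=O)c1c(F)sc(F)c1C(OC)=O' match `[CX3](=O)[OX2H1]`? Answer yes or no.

No

The pattern [CX3](=O)[OX2H1] describes an sp2 carbon double-bonded to O and single-bonded to an -OH oxygen — a carboxylic acid.
The closest candidate here is a methyl-ester group (-C(=O)OCH3), but the singly-bonded O has no H (OX2H0, not OX2H1). No other fragment satisfies the full query, so there is no match.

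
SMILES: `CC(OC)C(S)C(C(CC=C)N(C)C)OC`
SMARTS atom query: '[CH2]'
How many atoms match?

2

Check the 16 heavy atoms by environment: 5× C (H3) → no; 5× C (H1) → no; 2× C (H2) → match; 2× O (H0) → no; 1× S (H1) → no; 1× N (H0) → no.
That gives 2 matching atoms.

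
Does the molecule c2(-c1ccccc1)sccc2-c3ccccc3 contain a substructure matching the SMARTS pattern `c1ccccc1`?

Yes

The pattern c1ccccc1 describes six aromatic carbons in a ring — a benzene ring.
The molecule carries a phenyl ring, whose atoms satisfy every constraint of the query, so the pattern matches.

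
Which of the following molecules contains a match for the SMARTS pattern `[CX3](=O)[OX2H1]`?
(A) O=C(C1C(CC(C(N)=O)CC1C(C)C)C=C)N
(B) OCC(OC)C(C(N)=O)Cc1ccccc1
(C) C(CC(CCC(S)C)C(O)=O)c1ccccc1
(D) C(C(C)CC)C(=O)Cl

C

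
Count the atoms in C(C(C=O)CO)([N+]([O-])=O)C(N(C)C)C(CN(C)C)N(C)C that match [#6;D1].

Check the 21 heavy atoms by environment: 3× C (D2) → no; 4× C (D3) → no; 3× N (D3) → no; 6× C (D1) → match; 3× O (D1) → no; 1× N (charge +1, D3) → no; 1× O (charge -1, D1) → no.
That gives 6 matching atoms.

6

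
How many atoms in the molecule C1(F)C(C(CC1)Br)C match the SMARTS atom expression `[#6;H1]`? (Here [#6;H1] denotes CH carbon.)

3

The query [#6;H1] means: any carbon bearing exactly one hydrogen.
Check the 8 heavy atoms by environment: 3× C (H1) → match; 2× C (H2) → no; 1× F (H0) → no; 1× C (H3) → no; 1× Br (H0) → no.
That gives 3 matching atoms.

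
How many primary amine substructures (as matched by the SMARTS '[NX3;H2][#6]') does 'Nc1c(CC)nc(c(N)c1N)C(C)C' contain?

3

[NX3;H2][#6] is the SMARTS for a primary amine: a trivalent nitrogen with two H attached to carbon.
The molecule carries 3 separate instances of a primary amino group (-NH2) meeting every constraint; each maps to a distinct set of atoms, giving 3 matches.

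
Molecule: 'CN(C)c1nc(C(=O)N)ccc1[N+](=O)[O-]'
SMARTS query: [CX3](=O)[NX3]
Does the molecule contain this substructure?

The pattern [CX3](=O)[NX3] describes a carbonyl carbon bonded to a trivalent nitrogen — an amide.
The molecule carries a primary amide (-C(=O)NH2), whose atoms satisfy every constraint of the query, so the pattern matches.

Yes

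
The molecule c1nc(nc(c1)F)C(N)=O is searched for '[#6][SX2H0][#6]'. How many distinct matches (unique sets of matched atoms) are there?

0

[#6][SX2H0][#6] is the SMARTS for a thioether: an aliphatic sulfur bridging two carbons with no H on the sulfur.
No fragment in the molecule satisfies every constraint, giving 0 matches.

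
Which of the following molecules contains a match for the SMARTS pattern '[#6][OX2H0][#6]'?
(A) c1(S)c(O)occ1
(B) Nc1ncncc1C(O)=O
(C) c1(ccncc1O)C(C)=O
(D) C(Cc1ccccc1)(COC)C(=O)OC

D

[#6][OX2H0][#6] describes an aliphatic oxygen bridging two carbons with no H on the oxygen (an ether).
(A) has a hydroxyl group (-OH) but the oxygen has H1, not H0 bridging two carbons.
(B) has a carboxylic acid group (-C(=O)OH) but the -OH oxygen has H1; the =O is OX1, not OX2.
(C) has a hydroxyl group (-OH) but the oxygen has H1, not H0 bridging two carbons.
(D) contains a methoxy ether (-OCH3), which satisfies every atom and bond constraint.
So the answer is (D).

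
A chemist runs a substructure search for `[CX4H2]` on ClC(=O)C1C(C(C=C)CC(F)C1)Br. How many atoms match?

2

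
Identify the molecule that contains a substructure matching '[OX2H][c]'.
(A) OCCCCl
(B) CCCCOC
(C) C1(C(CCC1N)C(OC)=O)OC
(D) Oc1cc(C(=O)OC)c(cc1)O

D

[OX2H][c] describes a hydroxyl oxygen attached to an aromatic carbon (a phenol).
(A) has a hydroxyl group (-OH) but the -OH is on an aliphatic carbon, not an aromatic c.
(B) has a methoxy ether (-OCH3) but the oxygen has H0, not H1.
(C) has a methoxy ether (-OCH3) but the oxygen has H0, not H1.
(D) contains a hydroxyl group (-OH), which satisfies every atom and bond constraint.
So the answer is (D).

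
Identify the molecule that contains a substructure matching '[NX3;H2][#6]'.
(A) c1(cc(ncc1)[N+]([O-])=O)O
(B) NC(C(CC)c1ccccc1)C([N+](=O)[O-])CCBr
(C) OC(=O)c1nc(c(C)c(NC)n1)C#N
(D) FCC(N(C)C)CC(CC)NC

B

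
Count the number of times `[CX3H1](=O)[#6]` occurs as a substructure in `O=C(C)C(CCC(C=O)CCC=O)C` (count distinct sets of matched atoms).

2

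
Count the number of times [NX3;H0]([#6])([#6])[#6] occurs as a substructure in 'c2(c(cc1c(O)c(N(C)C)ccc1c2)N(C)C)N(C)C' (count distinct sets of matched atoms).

[NX3;H0]([#6])([#6])[#6] is the SMARTS for a tertiary amine: a trivalent nitrogen with no H, bonded to three carbons.
The molecule carries 3 separate instances of a dimethylamino group (-N(CH3)2) meeting every constraint; each maps to a distinct set of atoms, giving 3 matches.

3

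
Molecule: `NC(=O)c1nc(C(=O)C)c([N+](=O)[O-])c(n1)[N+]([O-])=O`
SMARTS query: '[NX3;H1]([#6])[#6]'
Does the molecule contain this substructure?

The pattern [NX3;H1]([#6])[#6] describes a trivalent nitrogen with one H, bonded to two carbons — a secondary amine.
The closest candidate here is a primary amide (-C(=O)NH2), but the -C(=O)NH2 nitrogen has H2, not H1. No other fragment satisfies the full query, so there is no match.

No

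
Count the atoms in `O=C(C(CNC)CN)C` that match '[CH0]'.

Check the 9 heavy atoms by environment: 2× C (H2) → no; 1× C (H1) → no; 1× N (H2) → no; 1× C (H0) → match; 1× O (H0) → no; 2× C (H3) → no; 1× N (H1) → no.
That gives 1 matching atom.

1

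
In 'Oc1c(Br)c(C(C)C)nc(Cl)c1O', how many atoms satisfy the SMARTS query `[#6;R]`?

Check the 13 heavy atoms by environment: 1× n (aromatic, in 6-ring) → no; 5× c (aromatic, in 6-ring) → match; 1× Br (acyclic) → no; 1× Cl (acyclic) → no; 3× C (acyclic) → no; 2× O (acyclic) → no.
That gives 5 matching atoms.

5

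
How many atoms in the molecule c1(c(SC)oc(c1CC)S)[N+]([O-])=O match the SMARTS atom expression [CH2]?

1

The query [CH2] means: aliphatic carbon with exactly two hydrogens.
Check the 13 heavy atoms by environment: 1× o (aromatic, H0) → no; 4× c (aromatic, H0) → no; 1× S (H1) → no; 1× C (H2) → match; 2× C (H3) → no; 1× N (charge +1, H0) → no; 1× O (charge -1, H0) → no; 1× O (H0) → no; 1× S (H0) → no.
That gives 1 matching atom.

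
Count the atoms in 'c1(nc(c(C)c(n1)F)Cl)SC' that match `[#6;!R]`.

The query [#6;!R] means: carbon not in any ring.
Check the 11 heavy atoms by environment: 2× n (aromatic, in 6-ring) → no; 4× c (aromatic, in 6-ring) → no; 1× Cl (acyclic) → no; 1× F (acyclic) → no; 2× C (acyclic) → match; 1× S (acyclic) → no.
That gives 2 matching atoms.

2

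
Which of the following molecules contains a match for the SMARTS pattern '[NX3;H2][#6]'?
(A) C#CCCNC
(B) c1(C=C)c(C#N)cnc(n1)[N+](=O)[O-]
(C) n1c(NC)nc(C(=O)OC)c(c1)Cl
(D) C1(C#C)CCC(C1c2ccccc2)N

[NX3;H2][#6] describes a trivalent nitrogen with two H attached to carbon (a primary amine).
(A) has an N-methylamino group (-NHCH3) but the nitrogen bears two carbons and only one H (H1), not H2.
(B) has a nitrile (-C#N) but the nitrogen is NX1 (triple-bonded), not NX3 with two H.
(C) has an N-methylamino group (-NHCH3) but the nitrogen bears two carbons and only one H (H1), not H2.
(D) contains a primary amino group (-NH2), which satisfies every atom and bond constraint.
So the answer is (D).

D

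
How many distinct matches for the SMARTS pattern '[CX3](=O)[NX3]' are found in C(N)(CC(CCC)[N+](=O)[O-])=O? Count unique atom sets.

[CX3](=O)[NX3] is the SMARTS for an amide: a carbonyl carbon bonded to a trivalent nitrogen.
Exactly one fragment in the molecule meets all constraints, giving 1 match.

1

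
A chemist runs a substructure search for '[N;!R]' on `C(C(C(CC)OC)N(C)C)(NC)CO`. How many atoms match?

2

The query [N;!R] means: aliphatic nitrogen not in a ring.
Check the 14 heavy atoms by environment: 10× C (acyclic) → no; 2× N (acyclic) → match; 2× O (acyclic) → no.
That gives 2 matching atoms.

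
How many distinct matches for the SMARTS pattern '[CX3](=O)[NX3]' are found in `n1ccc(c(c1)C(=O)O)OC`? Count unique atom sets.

[CX3](=O)[NX3] is the SMARTS for an amide: a carbonyl carbon bonded to a trivalent nitrogen.
The molecule has a carboxylic acid group (-C(=O)OH), but the carbonyl is bonded to O, not to an NX3 nitrogen; nothing else fits, so there are 0 matches.

0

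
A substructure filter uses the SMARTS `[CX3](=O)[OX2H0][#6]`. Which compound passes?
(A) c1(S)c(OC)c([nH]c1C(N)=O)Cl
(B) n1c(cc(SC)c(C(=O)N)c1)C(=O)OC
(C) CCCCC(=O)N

B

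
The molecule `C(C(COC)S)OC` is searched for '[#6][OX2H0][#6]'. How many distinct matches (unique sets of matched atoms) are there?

2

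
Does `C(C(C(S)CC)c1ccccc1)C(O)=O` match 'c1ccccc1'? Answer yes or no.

Yes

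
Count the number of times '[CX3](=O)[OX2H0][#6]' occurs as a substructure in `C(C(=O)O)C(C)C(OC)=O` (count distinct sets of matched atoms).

1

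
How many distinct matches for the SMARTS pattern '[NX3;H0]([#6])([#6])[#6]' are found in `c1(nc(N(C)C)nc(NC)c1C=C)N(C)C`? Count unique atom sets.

[NX3;H0]([#6])([#6])[#6] is the SMARTS for a tertiary amine: a trivalent nitrogen with no H, bonded to three carbons.
The molecule carries 2 separate instances of a dimethylamino group (-N(CH3)2) meeting every constraint; each maps to a distinct set of atoms, giving 2 matches.

2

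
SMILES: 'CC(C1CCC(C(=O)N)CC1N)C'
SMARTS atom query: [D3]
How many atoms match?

5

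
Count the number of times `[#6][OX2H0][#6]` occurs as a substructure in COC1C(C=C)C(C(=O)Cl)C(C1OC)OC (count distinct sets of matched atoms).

[#6][OX2H0][#6] is the SMARTS for an ether: an aliphatic oxygen bridging two carbons with no H on the oxygen.
The molecule carries 3 separate instances of a methoxy ether (-OCH3) meeting every constraint; each maps to a distinct set of atoms, giving 3 matches.

3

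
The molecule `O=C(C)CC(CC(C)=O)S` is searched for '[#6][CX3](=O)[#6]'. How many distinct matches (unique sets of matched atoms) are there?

2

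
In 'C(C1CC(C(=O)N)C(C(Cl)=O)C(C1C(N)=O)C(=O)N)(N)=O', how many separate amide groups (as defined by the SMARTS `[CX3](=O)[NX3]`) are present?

4

[CX3](=O)[NX3] is the SMARTS for an amide: a carbonyl carbon bonded to a trivalent nitrogen.
The molecule carries 4 separate instances of a primary amide (-C(=O)NH2) meeting every constraint; each maps to a distinct set of atoms, giving 4 matches.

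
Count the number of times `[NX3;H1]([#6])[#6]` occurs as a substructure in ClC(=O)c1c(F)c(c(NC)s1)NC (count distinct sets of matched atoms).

2

[NX3;H1]([#6])[#6] is the SMARTS for a secondary amine: a trivalent nitrogen with one H, bonded to two carbons.
The molecule carries 2 separate instances of an N-methylamino group (-NHCH3) meeting every constraint; each maps to a distinct set of atoms, giving 2 matches.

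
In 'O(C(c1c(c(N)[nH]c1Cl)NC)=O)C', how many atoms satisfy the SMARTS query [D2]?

3

The query [D2] means: atom with exactly two heavy-atom neighbours.
Check the 13 heavy atoms by environment: 1× n (aromatic, D2) → match; 4× c (aromatic, D3) → no; 1× Cl (D1) → no; 1× C (D3) → no; 1× O (D1) → no; 1× O (D2) → match; 2× C (D1) → no; 1× N (D1) → no; 1× N (D2) → match.
Summing the matching environments: 1 + 1 + 1 = 3 matching atoms.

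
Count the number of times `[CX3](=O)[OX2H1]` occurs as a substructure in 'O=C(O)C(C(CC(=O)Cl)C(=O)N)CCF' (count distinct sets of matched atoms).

1

[CX3](=O)[OX2H1] is the SMARTS for a carboxylic acid: an sp2 carbon double-bonded to O and single-bonded to an -OH oxygen.
Exactly one fragment in the molecule meets all constraints, giving 1 match.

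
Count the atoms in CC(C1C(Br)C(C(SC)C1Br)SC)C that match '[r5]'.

5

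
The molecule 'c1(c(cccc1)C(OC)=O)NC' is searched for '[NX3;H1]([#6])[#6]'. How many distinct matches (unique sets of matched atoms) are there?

1

[NX3;H1]([#6])[#6] is the SMARTS for a secondary amine: a trivalent nitrogen with one H, bonded to two carbons.
Exactly one fragment in the molecule meets all constraints, giving 1 match.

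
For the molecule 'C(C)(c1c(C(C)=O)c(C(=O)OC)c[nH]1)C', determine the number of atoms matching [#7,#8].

4

The query [#7,#8] means: nitrogen or oxygen (comma = OR).
Check the 15 heavy atoms by environment: 1× n (aromatic) → match; 4× c (aromatic) → no; 7× C → no; 3× O → match.
Summing the matching environments: 1 + 3 = 4 matching atoms.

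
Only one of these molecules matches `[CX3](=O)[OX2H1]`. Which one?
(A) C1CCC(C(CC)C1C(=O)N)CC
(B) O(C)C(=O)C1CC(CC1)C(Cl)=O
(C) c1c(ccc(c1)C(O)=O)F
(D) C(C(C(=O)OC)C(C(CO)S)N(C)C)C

C

[CX3](=O)[OX2H1] describes an sp2 carbon double-bonded to O and single-bonded to an -OH oxygen (a carboxylic acid).
(A) has a primary amide (-C(=O)NH2) but the carbonyl is bonded to N, not to an -OH oxygen.
(B) has an acyl chloride (-C(=O)Cl) but the carbonyl is bonded to Cl, not to an -OH oxygen.
(C) contains a carboxylic acid group (-C(=O)OH), which satisfies every atom and bond constraint.
(D) has a methyl-ester group (-C(=O)OCH3) but the singly-bonded O has no H (OX2H0, not OX2H1).
So the answer is (C).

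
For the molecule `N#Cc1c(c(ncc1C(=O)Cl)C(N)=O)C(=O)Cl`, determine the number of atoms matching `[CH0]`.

The query [CH0] means: aliphatic carbon with no attached hydrogen.
Check the 17 heavy atoms by environment: 1× n (aromatic, H0) → no; 1× c (aromatic, H1) → no; 4× c (aromatic, H0) → no; 4× C (H0) → match; 1× N (H0) → no; 3× O (H0) → no; 1× N (H2) → no; 2× Cl (H0) → no.
That gives 4 matching atoms.

4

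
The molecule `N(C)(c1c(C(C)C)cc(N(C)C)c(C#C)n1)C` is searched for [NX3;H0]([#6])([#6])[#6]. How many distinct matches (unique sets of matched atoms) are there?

[NX3;H0]([#6])([#6])[#6] is the SMARTS for a tertiary amine: a trivalent nitrogen with no H, bonded to three carbons.
The molecule carries 2 separate instances of a dimethylamino group (-N(CH3)2) meeting every constraint; each maps to a distinct set of atoms, giving 2 matches.

2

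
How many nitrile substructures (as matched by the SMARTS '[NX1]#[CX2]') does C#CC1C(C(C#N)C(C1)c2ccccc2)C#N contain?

2

[NX1]#[CX2] is the SMARTS for a nitrile: a nitrogen triple-bonded to a two-connected carbon.
The molecule carries 2 separate instances of a nitrile (-C#N) meeting every constraint; each maps to a distinct set of atoms, giving 2 matches.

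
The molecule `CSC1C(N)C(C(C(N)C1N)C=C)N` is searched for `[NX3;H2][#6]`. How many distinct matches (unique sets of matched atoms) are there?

[NX3;H2][#6] is the SMARTS for a primary amine: a trivalent nitrogen with two H attached to carbon.
The molecule carries 4 separate instances of a primary amino group (-NH2) meeting every constraint; each maps to a distinct set of atoms, giving 4 matches.

4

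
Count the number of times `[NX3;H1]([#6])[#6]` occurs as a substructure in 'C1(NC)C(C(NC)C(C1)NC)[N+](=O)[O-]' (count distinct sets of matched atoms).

3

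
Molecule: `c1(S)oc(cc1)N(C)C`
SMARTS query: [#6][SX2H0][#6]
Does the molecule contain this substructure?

No

The pattern [#6][SX2H0][#6] describes an aliphatic sulfur bridging two carbons with no H on the sulfur — a thioether.
The closest candidate here is a thiol (-SH), but the sulfur has H1, not H0 bridging two carbons. No other fragment satisfies the full query, so there is no match.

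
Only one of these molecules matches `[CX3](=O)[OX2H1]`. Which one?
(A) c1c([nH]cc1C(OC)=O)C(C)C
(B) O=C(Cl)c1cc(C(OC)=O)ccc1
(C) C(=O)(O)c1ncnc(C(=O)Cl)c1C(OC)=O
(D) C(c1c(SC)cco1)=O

C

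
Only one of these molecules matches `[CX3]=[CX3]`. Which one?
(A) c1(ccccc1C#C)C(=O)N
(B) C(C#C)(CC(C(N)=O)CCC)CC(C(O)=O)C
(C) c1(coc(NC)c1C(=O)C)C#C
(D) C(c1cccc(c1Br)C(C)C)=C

D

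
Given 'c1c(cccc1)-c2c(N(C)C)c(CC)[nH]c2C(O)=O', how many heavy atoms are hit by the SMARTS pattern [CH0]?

1

Check the 19 heavy atoms by environment: 1× n (aromatic, H1) → no; 5× c (aromatic, H0) → no; 1× N (H0) → no; 3× C (H3) → no; 1× C (H2) → no; 1× C (H0) → match; 1× O (H0) → no; 1× O (H1) → no; 5× c (aromatic, H1) → no.
That gives 1 matching atom.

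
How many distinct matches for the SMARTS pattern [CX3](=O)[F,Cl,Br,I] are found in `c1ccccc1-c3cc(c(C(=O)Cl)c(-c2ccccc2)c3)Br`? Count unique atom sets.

1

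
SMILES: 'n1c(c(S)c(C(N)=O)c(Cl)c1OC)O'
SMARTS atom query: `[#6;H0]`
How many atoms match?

6

The query [#6;H0] means: any carbon with no attached hydrogen.
Check the 14 heavy atoms by environment: 1× n (aromatic, H0) → no; 5× c (aromatic, H0) → match; 1× C (H0) → match; 2× O (H0) → no; 1× N (H2) → no; 1× S (H1) → no; 1× O (H1) → no; 1× C (H3) → no; 1× Cl (H0) → no.
Summing the matching environments: 5 + 1 = 6 matching atoms.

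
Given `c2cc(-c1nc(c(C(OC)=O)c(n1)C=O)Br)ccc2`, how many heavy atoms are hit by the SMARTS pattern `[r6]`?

The query [r6] means: r6 matches atoms in a six-membered ring.
Check the 19 heavy atoms by environment: 2× n (aromatic, in 6-ring) → match; 10× c (aromatic, in 6-ring) → match; 3× C (acyclic) → no; 3× O (acyclic) → no; 1× Br (acyclic) → no.
Summing the matching environments: 2 + 10 = 12 matching atoms.

12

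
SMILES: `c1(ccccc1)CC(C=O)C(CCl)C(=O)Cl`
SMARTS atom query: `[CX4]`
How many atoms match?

4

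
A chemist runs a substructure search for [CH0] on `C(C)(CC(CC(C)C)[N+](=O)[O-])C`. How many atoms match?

The query [CH0] means: aliphatic carbon with no attached hydrogen.
Check the 12 heavy atoms by environment: 2× C (H2) → no; 3× C (H1) → no; 1× N (charge +1, H0) → no; 1× O (charge -1, H0) → no; 1× O (H0) → no; 4× C (H3) → no.
No environment satisfies the query, so 0 matching atoms.

0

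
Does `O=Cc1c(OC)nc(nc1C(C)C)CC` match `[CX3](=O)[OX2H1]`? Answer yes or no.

No

The pattern [CX3](=O)[OX2H1] describes an sp2 carbon double-bonded to O and single-bonded to an -OH oxygen — a carboxylic acid.
The closest candidate here is an aldehyde (-CHO), but there is no singly-bonded oxygen on the carbonyl carbon. No other fragment satisfies the full query, so there is no match.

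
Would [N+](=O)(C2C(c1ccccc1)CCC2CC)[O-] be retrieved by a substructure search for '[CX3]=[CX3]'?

The pattern [CX3]=[CX3] describes a non-aromatic C=C double bond between two sp2 carbons — an alkene.
The closest candidate here is an ethyl group (-CH2CH3), but its C-C bond is a single bond between CX4 carbons, not CX3=CX3. No other fragment satisfies the full query, so there is no match.

No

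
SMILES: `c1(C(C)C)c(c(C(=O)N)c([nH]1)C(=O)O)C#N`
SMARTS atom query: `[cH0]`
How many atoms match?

4

The query [cH0] means: aromatic carbon with no attached hydrogen (substituted or ring-fusion).
Check the 16 heavy atoms by environment: 1× n (aromatic, H1) → no; 4× c (aromatic, H0) → match; 1× C (H1) → no; 2× C (H3) → no; 3× C (H0) → no; 1× N (H0) → no; 2× O (H0) → no; 1× N (H2) → no; 1× O (H1) → no.
That gives 4 matching atoms.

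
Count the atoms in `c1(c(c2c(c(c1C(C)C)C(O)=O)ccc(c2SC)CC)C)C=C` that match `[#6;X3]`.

13

The query [#6;X3] means: any carbon (aromatic or not) with three total connections.
Check the 23 heavy atoms by environment: 10× c (aromatic, X3) → match; 7× C (X4) → no; 3× C (X3) → match; 1× O (X1) → no; 1× O (X2) → no; 1× S (X2) → no.
Summing the matching environments: 10 + 3 = 13 matching atoms.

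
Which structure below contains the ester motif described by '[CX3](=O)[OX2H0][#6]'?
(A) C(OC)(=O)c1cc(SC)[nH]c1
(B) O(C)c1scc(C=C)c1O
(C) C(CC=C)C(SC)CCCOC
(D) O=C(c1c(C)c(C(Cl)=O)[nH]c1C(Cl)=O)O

[CX3](=O)[OX2H0][#6] describes a carbonyl carbon bonded to an oxygen that is itself bonded to carbon (no H on that O) (an ester).
(A) contains a methyl-ester group (-C(=O)OCH3), which satisfies every atom and bond constraint.
(B) has a methoxy ether (-OCH3) but the ether oxygen is not adjacent to a C=O carbon.
(C) has a methoxy ether (-OCH3) but the ether oxygen is not adjacent to a C=O carbon.
(D) has a carboxylic acid group (-C(=O)OH) but the singly-bonded O carries H (OX2H1, not H0).
So the answer is (A).

A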